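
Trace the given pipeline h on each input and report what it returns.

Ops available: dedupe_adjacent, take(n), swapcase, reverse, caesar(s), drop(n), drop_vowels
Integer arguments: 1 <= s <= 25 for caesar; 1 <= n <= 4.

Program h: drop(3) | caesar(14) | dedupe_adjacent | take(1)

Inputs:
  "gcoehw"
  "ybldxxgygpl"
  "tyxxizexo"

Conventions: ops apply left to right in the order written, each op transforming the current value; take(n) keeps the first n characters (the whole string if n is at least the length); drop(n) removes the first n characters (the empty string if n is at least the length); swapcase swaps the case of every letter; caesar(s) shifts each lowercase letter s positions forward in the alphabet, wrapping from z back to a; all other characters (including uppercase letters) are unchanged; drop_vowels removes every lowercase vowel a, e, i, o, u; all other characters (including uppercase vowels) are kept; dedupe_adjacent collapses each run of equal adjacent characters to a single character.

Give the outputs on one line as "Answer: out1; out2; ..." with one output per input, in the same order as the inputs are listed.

"s"; "r"; "l"

Execution, op by op:
  "gcoehw" -> "ehw" -> "svk" -> "svk" -> "s"
  "ybldxxgygpl" -> "dxxgygpl" -> "rllumudz" -> "rlumudz" -> "r"
  "tyxxizexo" -> "xizexo" -> "lwnslc" -> "lwnslc" -> "l"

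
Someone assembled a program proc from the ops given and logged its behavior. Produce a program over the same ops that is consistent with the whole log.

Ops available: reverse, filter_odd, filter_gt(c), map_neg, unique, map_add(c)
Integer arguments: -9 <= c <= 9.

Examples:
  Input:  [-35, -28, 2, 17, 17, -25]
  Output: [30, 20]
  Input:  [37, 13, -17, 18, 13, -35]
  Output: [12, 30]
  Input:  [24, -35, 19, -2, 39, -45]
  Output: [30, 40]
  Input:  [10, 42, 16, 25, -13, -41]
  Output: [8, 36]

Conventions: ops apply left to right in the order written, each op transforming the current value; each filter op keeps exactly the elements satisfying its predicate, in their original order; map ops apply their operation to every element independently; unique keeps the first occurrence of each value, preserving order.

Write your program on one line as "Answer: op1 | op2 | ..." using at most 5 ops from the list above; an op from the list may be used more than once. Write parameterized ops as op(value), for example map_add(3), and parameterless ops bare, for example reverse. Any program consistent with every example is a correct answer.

map_neg | filter_gt(-9) | filter_odd | map_add(-5)

Check, running the answer program on each example:
  [-35, -28, 2, 17, 17, -25] -> [35, 28, -2, -17, -17, 25] -> [35, 28, -2, 25] -> [35, 25] -> [30, 20]
  [37, 13, -17, 18, 13, -35] -> [-37, -13, 17, -18, -13, 35] -> [17, 35] -> [17, 35] -> [12, 30]
  [24, -35, 19, -2, 39, -45] -> [-24, 35, -19, 2, -39, 45] -> [35, 2, 45] -> [35, 45] -> [30, 40]
  [10, 42, 16, 25, -13, -41] -> [-10, -42, -16, -25, 13, 41] -> [13, 41] -> [13, 41] -> [8, 36]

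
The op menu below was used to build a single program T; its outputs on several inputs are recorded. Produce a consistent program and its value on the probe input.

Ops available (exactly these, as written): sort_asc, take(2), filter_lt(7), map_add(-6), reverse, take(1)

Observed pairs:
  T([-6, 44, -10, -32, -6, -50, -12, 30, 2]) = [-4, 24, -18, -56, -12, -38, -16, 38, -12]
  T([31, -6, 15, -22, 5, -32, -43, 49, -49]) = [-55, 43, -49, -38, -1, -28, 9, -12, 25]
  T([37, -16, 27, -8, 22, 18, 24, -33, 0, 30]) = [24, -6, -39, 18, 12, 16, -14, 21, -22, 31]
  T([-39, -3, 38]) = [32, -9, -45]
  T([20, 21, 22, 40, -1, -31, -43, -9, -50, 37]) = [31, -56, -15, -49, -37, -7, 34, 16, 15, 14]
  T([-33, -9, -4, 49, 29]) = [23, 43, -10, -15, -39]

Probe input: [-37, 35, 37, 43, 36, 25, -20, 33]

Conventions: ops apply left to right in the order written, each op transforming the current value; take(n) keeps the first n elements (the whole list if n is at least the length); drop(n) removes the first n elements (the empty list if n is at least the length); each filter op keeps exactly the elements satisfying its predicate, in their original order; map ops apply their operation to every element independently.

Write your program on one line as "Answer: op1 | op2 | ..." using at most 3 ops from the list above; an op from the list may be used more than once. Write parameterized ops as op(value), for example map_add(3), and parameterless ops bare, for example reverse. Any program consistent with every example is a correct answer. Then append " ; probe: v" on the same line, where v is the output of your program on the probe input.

reverse | map_add(-6) ; probe: [27, -26, 19, 30, 37, 31, 29, -43]

Check, running the answer program on each example:
  [-6, 44, -10, -32, -6, -50, -12, 30, 2] -> [2, 30, -12, -50, -6, -32, -10, 44, -6] -> [-4, 24, -18, -56, -12, -38, -16, 38, -12]
  [31, -6, 15, -22, 5, -32, -43, 49, -49] -> [-49, 49, -43, -32, 5, -22, 15, -6, 31] -> [-55, 43, -49, -38, -1, -28, 9, -12, 25]
  [37, -16, 27, -8, 22, 18, 24, -33, 0, 30] -> [30, 0, -33, 24, 18, 22, -8, 27, -16, 37] -> [24, -6, -39, 18, 12, 16, -14, 21, -22, 31]
  [-39, -3, 38] -> [38, -3, -39] -> [32, -9, -45]
  [20, 21, 22, 40, -1, -31, -43, -9, -50, 37] -> [37, -50, -9, -43, -31, -1, 40, 22, 21, 20] -> [31, -56, -15, -49, -37, -7, 34, 16, 15, 14]
  [-33, -9, -4, 49, 29] -> [29, 49, -4, -9, -33] -> [23, 43, -10, -15, -39]
  probe: [-37, 35, 37, 43, 36, 25, -20, 33] -> [33, -20, 25, 36, 43, 37, 35, -37] -> [27, -26, 19, 30, 37, 31, 29, -43]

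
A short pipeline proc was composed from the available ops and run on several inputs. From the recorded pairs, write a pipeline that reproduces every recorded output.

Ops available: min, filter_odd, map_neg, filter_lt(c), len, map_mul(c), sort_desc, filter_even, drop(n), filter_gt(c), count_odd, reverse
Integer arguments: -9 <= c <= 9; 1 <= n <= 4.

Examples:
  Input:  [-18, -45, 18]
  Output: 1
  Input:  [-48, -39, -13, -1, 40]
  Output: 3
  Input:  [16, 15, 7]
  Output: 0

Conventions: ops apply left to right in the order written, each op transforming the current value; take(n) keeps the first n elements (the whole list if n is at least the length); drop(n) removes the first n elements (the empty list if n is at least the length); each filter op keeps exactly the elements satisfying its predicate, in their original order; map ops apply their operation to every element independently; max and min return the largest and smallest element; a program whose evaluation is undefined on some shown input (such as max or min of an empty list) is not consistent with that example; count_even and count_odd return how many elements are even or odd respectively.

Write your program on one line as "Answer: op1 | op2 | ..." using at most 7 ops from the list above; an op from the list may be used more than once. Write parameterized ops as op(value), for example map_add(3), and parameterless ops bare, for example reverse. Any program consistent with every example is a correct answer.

map_neg | map_mul(-9) | map_mul(-5) | filter_odd | filter_gt(8) | count_odd

Check, running the answer program on each example:
  [-18, -45, 18] -> [18, 45, -18] -> [-162, -405, 162] -> [810, 2025, -810] -> [2025] -> [2025] -> 1
  [-48, -39, -13, -1, 40] -> [48, 39, 13, 1, -40] -> [-432, -351, -117, -9, 360] -> [2160, 1755, 585, 45, -1800] -> [1755, 585, 45] -> [1755, 585, 45] -> 3
  [16, 15, 7] -> [-16, -15, -7] -> [144, 135, 63] -> [-720, -675, -315] -> [-675, -315] -> [] -> 0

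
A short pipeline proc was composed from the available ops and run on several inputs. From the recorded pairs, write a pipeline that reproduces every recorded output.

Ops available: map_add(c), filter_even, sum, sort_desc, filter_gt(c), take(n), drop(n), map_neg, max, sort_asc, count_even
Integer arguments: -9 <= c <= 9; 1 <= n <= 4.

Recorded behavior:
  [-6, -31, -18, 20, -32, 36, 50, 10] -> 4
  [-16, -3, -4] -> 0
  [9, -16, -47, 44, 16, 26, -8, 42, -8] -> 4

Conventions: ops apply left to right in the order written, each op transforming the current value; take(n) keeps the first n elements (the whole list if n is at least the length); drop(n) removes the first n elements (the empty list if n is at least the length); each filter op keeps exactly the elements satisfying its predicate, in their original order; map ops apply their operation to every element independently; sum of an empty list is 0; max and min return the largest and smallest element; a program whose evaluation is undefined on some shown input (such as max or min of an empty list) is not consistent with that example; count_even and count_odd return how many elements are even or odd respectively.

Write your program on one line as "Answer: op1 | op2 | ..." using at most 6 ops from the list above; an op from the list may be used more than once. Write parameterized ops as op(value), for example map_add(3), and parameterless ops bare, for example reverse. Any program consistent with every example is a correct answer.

filter_gt(5) | filter_even | map_neg | sort_desc | count_even

Check, running the answer program on each example:
  [-6, -31, -18, 20, -32, 36, 50, 10] -> [20, 36, 50, 10] -> [20, 36, 50, 10] -> [-20, -36, -50, -10] -> [-10, -20, -36, -50] -> 4
  [-16, -3, -4] -> [] -> [] -> [] -> [] -> 0
  [9, -16, -47, 44, 16, 26, -8, 42, -8] -> [9, 44, 16, 26, 42] -> [44, 16, 26, 42] -> [-44, -16, -26, -42] -> [-16, -26, -42, -44] -> 4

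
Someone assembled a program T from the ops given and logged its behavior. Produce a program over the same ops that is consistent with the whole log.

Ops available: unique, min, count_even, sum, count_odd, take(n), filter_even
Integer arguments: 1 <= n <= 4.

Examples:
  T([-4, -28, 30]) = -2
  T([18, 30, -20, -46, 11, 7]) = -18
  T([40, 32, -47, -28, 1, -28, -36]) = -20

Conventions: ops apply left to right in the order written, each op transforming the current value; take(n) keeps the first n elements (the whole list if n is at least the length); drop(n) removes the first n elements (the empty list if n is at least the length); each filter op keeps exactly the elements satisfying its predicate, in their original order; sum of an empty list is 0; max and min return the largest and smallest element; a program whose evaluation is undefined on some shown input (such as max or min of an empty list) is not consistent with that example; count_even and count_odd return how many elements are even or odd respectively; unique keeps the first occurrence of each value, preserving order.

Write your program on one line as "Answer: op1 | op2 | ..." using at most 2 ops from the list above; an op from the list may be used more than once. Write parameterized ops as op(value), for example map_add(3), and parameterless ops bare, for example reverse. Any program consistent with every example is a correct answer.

filter_even | sum

Check, running the answer program on each example:
  [-4, -28, 30] -> [-4, -28, 30] -> -2
  [18, 30, -20, -46, 11, 7] -> [18, 30, -20, -46] -> -18
  [40, 32, -47, -28, 1, -28, -36] -> [40, 32, -28, -28, -36] -> -20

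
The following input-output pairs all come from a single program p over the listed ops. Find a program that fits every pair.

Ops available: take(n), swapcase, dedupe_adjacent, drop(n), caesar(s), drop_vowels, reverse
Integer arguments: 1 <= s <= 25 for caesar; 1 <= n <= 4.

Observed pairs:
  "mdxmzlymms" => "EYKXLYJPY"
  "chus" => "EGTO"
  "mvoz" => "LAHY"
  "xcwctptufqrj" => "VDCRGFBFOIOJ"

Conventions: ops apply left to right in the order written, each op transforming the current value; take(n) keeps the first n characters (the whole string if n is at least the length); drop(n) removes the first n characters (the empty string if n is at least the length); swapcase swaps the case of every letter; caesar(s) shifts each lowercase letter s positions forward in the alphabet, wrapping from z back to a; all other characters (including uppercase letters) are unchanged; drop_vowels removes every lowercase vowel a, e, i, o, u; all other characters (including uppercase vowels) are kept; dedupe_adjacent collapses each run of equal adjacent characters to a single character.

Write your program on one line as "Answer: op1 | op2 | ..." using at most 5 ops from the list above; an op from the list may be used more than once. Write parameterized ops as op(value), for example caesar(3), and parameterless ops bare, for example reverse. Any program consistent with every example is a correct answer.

caesar(17) | caesar(21) | swapcase | reverse | dedupe_adjacent

Check, running the answer program on each example:
  "mdxmzlymms" -> "duodqcpddj" -> "ypjylxkyye" -> "YPJYLXKYYE" -> "EYYKXLYJPY" -> "EYKXLYJPY"
  "chus" -> "tylj" -> "otge" -> "OTGE" -> "EGTO" -> "EGTO"
  "mvoz" -> "dmfq" -> "yhal" -> "YHAL" -> "LAHY" -> "LAHY"
  "xcwctptufqrj" -> "otntkgklwhia" -> "joiofbfgrcdv" -> "JOIOFBFGRCDV" -> "VDCRGFBFOIOJ" -> "VDCRGFBFOIOJ"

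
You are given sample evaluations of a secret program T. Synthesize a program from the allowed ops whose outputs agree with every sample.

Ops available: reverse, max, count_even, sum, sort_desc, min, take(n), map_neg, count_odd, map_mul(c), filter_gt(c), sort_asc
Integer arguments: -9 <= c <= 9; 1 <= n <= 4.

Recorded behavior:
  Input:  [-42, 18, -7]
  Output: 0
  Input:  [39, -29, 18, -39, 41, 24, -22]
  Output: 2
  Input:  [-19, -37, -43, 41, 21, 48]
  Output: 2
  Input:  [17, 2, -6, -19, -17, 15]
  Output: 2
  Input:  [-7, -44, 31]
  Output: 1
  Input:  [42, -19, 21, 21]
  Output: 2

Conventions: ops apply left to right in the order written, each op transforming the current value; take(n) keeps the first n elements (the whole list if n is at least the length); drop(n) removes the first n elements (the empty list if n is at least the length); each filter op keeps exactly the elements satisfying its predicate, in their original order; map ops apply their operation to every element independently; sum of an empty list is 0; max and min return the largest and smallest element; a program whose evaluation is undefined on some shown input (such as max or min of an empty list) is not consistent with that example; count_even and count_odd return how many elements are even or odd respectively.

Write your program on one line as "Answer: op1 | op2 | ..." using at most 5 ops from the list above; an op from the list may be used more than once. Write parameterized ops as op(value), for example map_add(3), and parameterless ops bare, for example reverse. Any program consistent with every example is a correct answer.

filter_gt(0) | sort_asc | filter_gt(5) | count_odd

Check, running the answer program on each example:
  [-42, 18, -7] -> [18] -> [18] -> [18] -> 0
  [39, -29, 18, -39, 41, 24, -22] -> [39, 18, 41, 24] -> [18, 24, 39, 41] -> [18, 24, 39, 41] -> 2
  [-19, -37, -43, 41, 21, 48] -> [41, 21, 48] -> [21, 41, 48] -> [21, 41, 48] -> 2
  [17, 2, -6, -19, -17, 15] -> [17, 2, 15] -> [2, 15, 17] -> [15, 17] -> 2
  [-7, -44, 31] -> [31] -> [31] -> [31] -> 1
  [42, -19, 21, 21] -> [42, 21, 21] -> [21, 21, 42] -> [21, 21, 42] -> 2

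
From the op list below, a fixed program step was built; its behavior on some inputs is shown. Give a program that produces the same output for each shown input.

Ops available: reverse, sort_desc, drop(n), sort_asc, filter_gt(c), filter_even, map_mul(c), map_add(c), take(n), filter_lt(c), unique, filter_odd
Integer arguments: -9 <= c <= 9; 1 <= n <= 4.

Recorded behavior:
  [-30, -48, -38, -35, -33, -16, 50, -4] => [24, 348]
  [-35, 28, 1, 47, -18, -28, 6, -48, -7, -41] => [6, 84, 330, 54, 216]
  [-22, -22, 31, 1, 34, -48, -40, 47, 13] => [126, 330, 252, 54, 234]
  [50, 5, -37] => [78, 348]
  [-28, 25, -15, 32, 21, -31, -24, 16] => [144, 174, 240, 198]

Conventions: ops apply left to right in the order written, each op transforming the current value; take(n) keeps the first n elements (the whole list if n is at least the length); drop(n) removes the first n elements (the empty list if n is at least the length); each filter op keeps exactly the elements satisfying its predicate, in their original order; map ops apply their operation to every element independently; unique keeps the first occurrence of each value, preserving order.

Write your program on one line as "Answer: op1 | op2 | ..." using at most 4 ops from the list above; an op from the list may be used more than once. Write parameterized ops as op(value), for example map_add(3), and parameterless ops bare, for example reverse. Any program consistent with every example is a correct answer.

map_add(8) | map_mul(6) | reverse | filter_gt(-4)

Check, running the answer program on each example:
  [-30, -48, -38, -35, -33, -16, 50, -4] -> [-22, -40, -30, -27, -25, -8, 58, 4] -> [-132, -240, -180, -162, -150, -48, 348, 24] -> [24, 348, -48, -150, -162, -180, -240, -132] -> [24, 348]
  [-35, 28, 1, 47, -18, -28, 6, -48, -7, -41] -> [-27, 36, 9, 55, -10, -20, 14, -40, 1, -33] -> [-162, 216, 54, 330, -60, -120, 84, -240, 6, -198] -> [-198, 6, -240, 84, -120, -60, 330, 54, 216, -162] -> [6, 84, 330, 54, 216]
  [-22, -22, 31, 1, 34, -48, -40, 47, 13] -> [-14, -14, 39, 9, 42, -40, -32, 55, 21] -> [-84, -84, 234, 54, 252, -240, -192, 330, 126] -> [126, 330, -192, -240, 252, 54, 234, -84, -84] -> [126, 330, 252, 54, 234]
  [50, 5, -37] -> [58, 13, -29] -> [348, 78, -174] -> [-174, 78, 348] -> [78, 348]
  [-28, 25, -15, 32, 21, -31, -24, 16] -> [-20, 33, -7, 40, 29, -23, -16, 24] -> [-120, 198, -42, 240, 174, -138, -96, 144] -> [144, -96, -138, 174, 240, -42, 198, -120] -> [144, 174, 240, 198]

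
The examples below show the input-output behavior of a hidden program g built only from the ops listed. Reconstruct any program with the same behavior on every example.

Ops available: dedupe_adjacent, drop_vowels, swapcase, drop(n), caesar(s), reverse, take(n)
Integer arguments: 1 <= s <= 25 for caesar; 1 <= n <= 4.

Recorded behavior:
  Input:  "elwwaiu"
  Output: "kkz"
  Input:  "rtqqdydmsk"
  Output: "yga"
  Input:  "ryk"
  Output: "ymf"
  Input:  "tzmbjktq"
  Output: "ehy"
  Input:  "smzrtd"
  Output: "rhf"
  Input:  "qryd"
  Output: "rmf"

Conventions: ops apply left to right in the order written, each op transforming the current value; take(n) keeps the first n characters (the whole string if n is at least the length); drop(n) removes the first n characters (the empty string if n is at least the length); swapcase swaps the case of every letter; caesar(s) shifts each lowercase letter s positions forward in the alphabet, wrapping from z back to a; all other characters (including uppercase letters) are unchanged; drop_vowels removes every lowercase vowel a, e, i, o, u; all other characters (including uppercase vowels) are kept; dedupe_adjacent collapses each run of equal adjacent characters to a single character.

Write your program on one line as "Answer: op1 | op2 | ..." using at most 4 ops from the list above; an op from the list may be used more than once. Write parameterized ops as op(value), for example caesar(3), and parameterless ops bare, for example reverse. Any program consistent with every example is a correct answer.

reverse | drop_vowels | caesar(14) | take(3)

Check, running the answer program on each example:
  "elwwaiu" -> "uiawwle" -> "wwl" -> "kkz" -> "kkz"
  "rtqqdydmsk" -> "ksmdydqqtr" -> "ksmdydqqtr" -> "ygarmreehf" -> "yga"
  "ryk" -> "kyr" -> "kyr" -> "ymf" -> "ymf"
  "tzmbjktq" -> "qtkjbmzt" -> "qtkjbmzt" -> "ehyxpanh" -> "ehy"
  "smzrtd" -> "dtrzms" -> "dtrzms" -> "rhfnag" -> "rhf"
  "qryd" -> "dyrq" -> "dyrq" -> "rmfe" -> "rmf"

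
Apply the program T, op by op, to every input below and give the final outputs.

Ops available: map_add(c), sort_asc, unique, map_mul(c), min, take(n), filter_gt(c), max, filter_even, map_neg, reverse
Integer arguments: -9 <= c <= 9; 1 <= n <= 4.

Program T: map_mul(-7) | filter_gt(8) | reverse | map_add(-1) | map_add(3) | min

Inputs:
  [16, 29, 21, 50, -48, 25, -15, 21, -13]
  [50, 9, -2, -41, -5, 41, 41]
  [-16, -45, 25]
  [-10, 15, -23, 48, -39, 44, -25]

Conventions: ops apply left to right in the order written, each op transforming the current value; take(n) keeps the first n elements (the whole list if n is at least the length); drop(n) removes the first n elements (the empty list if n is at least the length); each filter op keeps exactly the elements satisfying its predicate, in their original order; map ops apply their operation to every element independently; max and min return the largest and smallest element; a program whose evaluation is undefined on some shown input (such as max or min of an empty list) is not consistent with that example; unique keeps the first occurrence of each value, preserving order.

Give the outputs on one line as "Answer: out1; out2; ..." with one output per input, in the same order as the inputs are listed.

Execution, op by op:
  [16, 29, 21, 50, -48, 25, -15, 21, -13] -> [-112, -203, -147, -350, 336, -175, 105, -147, 91] -> [336, 105, 91] -> [91, 105, 336] -> [90, 104, 335] -> [93, 107, 338] -> 93
  [50, 9, -2, -41, -5, 41, 41] -> [-350, -63, 14, 287, 35, -287, -287] -> [14, 287, 35] -> [35, 287, 14] -> [34, 286, 13] -> [37, 289, 16] -> 16
  [-16, -45, 25] -> [112, 315, -175] -> [112, 315] -> [315, 112] -> [314, 111] -> [317, 114] -> 114
  [-10, 15, -23, 48, -39, 44, -25] -> [70, -105, 161, -336, 273, -308, 175] -> [70, 161, 273, 175] -> [175, 273, 161, 70] -> [174, 272, 160, 69] -> [177, 275, 163, 72] -> 72

93; 16; 114; 72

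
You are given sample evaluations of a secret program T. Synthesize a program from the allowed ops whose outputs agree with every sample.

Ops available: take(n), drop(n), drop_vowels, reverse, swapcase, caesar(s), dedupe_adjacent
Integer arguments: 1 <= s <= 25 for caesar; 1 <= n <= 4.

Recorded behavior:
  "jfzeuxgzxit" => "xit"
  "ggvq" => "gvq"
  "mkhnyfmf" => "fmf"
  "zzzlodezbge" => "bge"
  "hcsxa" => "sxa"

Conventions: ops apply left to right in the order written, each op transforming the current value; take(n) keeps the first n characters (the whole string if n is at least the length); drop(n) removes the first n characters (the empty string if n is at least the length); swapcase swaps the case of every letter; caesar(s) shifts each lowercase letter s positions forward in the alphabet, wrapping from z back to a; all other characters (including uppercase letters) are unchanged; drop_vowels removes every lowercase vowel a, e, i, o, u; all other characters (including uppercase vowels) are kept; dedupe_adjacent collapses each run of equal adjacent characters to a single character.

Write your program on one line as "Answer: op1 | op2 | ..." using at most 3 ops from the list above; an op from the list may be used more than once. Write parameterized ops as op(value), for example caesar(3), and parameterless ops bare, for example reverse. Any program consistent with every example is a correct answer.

reverse | take(3) | reverse

Check, running the answer program on each example:
  "jfzeuxgzxit" -> "tixzgxuezfj" -> "tix" -> "xit"
  "ggvq" -> "qvgg" -> "qvg" -> "gvq"
  "mkhnyfmf" -> "fmfynhkm" -> "fmf" -> "fmf"
  "zzzlodezbge" -> "egbzedolzzz" -> "egb" -> "bge"
  "hcsxa" -> "axsch" -> "axs" -> "sxa"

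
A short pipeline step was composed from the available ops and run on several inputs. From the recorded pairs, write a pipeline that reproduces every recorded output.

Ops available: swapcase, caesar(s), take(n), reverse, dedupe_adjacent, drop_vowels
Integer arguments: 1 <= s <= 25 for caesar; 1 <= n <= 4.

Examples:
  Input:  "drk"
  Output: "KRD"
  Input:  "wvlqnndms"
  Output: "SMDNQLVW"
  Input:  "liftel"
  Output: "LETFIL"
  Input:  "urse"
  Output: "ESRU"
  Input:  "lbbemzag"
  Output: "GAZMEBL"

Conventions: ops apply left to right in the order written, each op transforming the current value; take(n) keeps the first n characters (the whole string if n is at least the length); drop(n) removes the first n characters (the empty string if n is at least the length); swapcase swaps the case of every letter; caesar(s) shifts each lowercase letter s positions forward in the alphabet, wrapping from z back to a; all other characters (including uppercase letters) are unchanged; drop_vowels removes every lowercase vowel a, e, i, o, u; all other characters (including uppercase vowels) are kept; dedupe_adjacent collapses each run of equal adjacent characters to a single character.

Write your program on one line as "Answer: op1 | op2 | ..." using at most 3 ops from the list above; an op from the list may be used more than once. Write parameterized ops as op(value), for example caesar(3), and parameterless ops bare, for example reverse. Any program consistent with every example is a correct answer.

reverse | dedupe_adjacent | swapcase

Check, running the answer program on each example:
  "drk" -> "krd" -> "krd" -> "KRD"
  "wvlqnndms" -> "smdnnqlvw" -> "smdnqlvw" -> "SMDNQLVW"
  "liftel" -> "letfil" -> "letfil" -> "LETFIL"
  "urse" -> "esru" -> "esru" -> "ESRU"
  "lbbemzag" -> "gazmebbl" -> "gazmebl" -> "GAZMEBL"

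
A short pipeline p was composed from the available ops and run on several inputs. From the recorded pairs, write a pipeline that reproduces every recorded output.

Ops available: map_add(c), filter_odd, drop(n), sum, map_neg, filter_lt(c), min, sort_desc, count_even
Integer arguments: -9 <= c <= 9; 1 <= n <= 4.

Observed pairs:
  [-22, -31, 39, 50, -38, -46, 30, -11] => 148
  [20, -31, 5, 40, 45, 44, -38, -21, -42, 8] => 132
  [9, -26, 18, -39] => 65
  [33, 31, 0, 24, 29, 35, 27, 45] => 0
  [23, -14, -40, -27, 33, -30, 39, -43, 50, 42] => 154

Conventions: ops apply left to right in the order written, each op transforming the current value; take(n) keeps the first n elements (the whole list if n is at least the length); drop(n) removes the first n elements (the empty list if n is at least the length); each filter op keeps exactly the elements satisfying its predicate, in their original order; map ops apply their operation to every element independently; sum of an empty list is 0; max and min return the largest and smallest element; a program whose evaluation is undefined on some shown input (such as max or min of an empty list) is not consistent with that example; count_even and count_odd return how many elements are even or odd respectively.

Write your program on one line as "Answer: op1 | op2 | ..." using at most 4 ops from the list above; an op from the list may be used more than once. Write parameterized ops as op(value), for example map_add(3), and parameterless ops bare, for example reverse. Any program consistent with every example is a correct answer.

sort_desc | filter_lt(5) | map_neg | sum

Check, running the answer program on each example:
  [-22, -31, 39, 50, -38, -46, 30, -11] -> [50, 39, 30, -11, -22, -31, -38, -46] -> [-11, -22, -31, -38, -46] -> [11, 22, 31, 38, 46] -> 148
  [20, -31, 5, 40, 45, 44, -38, -21, -42, 8] -> [45, 44, 40, 20, 8, 5, -21, -31, -38, -42] -> [-21, -31, -38, -42] -> [21, 31, 38, 42] -> 132
  [9, -26, 18, -39] -> [18, 9, -26, -39] -> [-26, -39] -> [26, 39] -> 65
  [33, 31, 0, 24, 29, 35, 27, 45] -> [45, 35, 33, 31, 29, 27, 24, 0] -> [0] -> [0] -> 0
  [23, -14, -40, -27, 33, -30, 39, -43, 50, 42] -> [50, 42, 39, 33, 23, -14, -27, -30, -40, -43] -> [-14, -27, -30, -40, -43] -> [14, 27, 30, 40, 43] -> 154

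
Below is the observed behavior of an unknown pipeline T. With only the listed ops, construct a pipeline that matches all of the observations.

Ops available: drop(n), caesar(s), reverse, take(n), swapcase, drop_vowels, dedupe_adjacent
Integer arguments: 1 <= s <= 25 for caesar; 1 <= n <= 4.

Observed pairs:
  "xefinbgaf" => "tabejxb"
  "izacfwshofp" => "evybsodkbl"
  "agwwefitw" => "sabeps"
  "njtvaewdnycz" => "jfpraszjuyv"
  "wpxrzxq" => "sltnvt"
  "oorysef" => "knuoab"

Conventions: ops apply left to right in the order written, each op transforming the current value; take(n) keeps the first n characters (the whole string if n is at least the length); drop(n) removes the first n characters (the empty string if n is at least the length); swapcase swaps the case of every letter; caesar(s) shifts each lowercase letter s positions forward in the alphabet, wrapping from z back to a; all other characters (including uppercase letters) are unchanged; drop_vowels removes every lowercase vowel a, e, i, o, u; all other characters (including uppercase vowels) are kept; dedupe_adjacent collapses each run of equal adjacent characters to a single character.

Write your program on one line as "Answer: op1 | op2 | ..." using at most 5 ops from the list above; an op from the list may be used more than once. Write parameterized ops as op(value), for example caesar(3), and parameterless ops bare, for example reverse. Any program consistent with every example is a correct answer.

caesar(14) | dedupe_adjacent | drop_vowels | caesar(8)

Check, running the answer program on each example:
  "xefinbgaf" -> "lstwbpuot" -> "lstwbpuot" -> "lstwbpt" -> "tabejxb"
  "izacfwshofp" -> "wnoqtkgvctd" -> "wnoqtkgvctd" -> "wnqtkgvctd" -> "evybsodkbl"
  "agwwefitw" -> "oukkstwhk" -> "oukstwhk" -> "kstwhk" -> "sabeps"
  "njtvaewdnycz" -> "bxhjoskrbmqn" -> "bxhjoskrbmqn" -> "bxhjskrbmqn" -> "jfpraszjuyv"
  "wpxrzxq" -> "kdlfnle" -> "kdlfnle" -> "kdlfnl" -> "sltnvt"
  "oorysef" -> "ccfmgst" -> "cfmgst" -> "cfmgst" -> "knuoab"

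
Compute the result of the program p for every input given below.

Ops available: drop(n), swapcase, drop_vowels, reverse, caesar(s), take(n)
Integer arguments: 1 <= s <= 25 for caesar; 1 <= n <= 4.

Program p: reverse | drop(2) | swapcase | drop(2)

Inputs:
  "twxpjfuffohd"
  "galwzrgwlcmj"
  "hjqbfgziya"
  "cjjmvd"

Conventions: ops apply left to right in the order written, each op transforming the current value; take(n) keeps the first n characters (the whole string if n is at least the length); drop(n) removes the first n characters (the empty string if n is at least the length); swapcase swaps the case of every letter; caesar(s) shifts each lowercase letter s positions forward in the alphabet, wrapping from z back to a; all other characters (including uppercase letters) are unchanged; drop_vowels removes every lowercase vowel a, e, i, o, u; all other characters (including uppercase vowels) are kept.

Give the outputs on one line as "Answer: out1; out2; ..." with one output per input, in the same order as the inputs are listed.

Execution, op by op:
  "twxpjfuffohd" -> "dhoffufjpxwt" -> "offufjpxwt" -> "OFFUFJPXWT" -> "FUFJPXWT"
  "galwzrgwlcmj" -> "jmclwgrzwlag" -> "clwgrzwlag" -> "CLWGRZWLAG" -> "WGRZWLAG"
  "hjqbfgziya" -> "ayizgfbqjh" -> "izgfbqjh" -> "IZGFBQJH" -> "GFBQJH"
  "cjjmvd" -> "dvmjjc" -> "mjjc" -> "MJJC" -> "JC"

"FUFJPXWT"; "WGRZWLAG"; "GFBQJH"; "JC"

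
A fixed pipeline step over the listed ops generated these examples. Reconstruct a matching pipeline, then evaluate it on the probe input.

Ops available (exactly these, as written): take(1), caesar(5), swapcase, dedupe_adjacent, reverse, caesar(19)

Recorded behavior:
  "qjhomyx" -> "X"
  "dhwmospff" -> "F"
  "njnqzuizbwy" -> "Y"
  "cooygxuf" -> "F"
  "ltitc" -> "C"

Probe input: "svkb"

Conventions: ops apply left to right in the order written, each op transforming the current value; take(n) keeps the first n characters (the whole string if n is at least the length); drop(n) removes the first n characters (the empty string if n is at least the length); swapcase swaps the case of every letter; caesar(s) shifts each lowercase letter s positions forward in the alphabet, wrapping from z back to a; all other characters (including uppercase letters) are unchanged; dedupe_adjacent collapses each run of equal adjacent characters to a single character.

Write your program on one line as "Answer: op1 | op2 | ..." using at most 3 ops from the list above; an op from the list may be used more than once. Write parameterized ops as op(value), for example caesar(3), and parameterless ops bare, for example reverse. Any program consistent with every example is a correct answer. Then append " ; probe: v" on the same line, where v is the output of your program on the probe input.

reverse | swapcase | take(1) ; probe: "B"

Check, running the answer program on each example:
  "qjhomyx" -> "xymohjq" -> "XYMOHJQ" -> "X"
  "dhwmospff" -> "ffpsomwhd" -> "FFPSOMWHD" -> "F"
  "njnqzuizbwy" -> "ywbziuzqnjn" -> "YWBZIUZQNJN" -> "Y"
  "cooygxuf" -> "fuxgyooc" -> "FUXGYOOC" -> "F"
  "ltitc" -> "ctitl" -> "CTITL" -> "C"
  probe: "svkb" -> "bkvs" -> "BKVS" -> "B"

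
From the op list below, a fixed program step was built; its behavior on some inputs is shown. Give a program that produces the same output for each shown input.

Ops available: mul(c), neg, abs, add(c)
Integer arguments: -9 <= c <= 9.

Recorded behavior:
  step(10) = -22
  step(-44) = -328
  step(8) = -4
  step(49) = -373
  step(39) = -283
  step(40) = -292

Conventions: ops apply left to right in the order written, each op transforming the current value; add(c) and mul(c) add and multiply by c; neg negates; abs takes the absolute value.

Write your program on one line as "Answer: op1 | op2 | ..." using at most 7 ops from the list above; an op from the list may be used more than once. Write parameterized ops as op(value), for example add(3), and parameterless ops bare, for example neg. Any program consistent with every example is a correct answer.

abs | add(-8) | neg | mul(-9) | neg | add(-4)

Check, running the answer program on each example:
  10 -> 10 -> 2 -> -2 -> 18 -> -18 -> -22
  -44 -> 44 -> 36 -> -36 -> 324 -> -324 -> -328
  8 -> 8 -> 0 -> 0 -> 0 -> 0 -> -4
  49 -> 49 -> 41 -> -41 -> 369 -> -369 -> -373
  39 -> 39 -> 31 -> -31 -> 279 -> -279 -> -283
  40 -> 40 -> 32 -> -32 -> 288 -> -288 -> -292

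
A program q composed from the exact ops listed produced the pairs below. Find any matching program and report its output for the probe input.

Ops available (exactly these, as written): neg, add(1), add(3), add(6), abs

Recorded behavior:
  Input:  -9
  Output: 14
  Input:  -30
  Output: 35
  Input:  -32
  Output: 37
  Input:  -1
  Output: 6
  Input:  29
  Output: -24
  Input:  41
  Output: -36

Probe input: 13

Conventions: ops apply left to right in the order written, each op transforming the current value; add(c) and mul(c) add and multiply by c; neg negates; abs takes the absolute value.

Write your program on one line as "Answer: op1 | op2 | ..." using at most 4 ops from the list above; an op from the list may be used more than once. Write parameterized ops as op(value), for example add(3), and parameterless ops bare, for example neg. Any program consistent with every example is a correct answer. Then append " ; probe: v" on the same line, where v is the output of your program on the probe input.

add(1) | neg | add(6) ; probe: -8

Check, running the answer program on each example:
  -9 -> -8 -> 8 -> 14
  -30 -> -29 -> 29 -> 35
  -32 -> -31 -> 31 -> 37
  -1 -> 0 -> 0 -> 6
  29 -> 30 -> -30 -> -24
  41 -> 42 -> -42 -> -36
  probe: 13 -> 14 -> -14 -> -8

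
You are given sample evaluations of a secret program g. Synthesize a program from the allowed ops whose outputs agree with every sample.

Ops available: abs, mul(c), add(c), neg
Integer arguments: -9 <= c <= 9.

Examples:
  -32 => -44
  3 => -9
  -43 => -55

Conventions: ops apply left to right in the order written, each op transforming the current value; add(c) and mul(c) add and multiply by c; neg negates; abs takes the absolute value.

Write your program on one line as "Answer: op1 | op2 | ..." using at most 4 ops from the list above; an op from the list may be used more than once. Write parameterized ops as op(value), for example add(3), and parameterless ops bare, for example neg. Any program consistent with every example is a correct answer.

add(-7) | add(-8) | add(-2) | add(5)

Check, running the answer program on each example:
  -32 -> -39 -> -47 -> -49 -> -44
  3 -> -4 -> -12 -> -14 -> -9
  -43 -> -50 -> -58 -> -60 -> -55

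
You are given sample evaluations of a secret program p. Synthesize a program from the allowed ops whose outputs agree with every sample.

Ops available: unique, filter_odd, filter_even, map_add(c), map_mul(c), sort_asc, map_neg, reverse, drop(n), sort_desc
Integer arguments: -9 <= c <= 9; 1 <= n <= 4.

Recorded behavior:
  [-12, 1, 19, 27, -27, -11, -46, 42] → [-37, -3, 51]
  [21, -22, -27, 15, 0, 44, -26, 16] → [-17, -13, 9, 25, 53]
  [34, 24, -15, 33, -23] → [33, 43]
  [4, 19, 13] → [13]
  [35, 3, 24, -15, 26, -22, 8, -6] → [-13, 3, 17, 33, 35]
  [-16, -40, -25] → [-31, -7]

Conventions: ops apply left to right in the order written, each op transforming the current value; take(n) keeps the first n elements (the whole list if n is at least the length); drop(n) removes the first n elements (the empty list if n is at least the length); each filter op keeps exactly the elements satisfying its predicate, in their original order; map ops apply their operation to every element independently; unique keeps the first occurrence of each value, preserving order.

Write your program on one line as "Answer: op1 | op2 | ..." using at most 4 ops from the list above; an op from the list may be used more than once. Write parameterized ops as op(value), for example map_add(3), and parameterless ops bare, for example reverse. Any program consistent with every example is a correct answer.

filter_even | map_add(9) | sort_desc | sort_asc

Check, running the answer program on each example:
  [-12, 1, 19, 27, -27, -11, -46, 42] -> [-12, -46, 42] -> [-3, -37, 51] -> [51, -3, -37] -> [-37, -3, 51]
  [21, -22, -27, 15, 0, 44, -26, 16] -> [-22, 0, 44, -26, 16] -> [-13, 9, 53, -17, 25] -> [53, 25, 9, -13, -17] -> [-17, -13, 9, 25, 53]
  [34, 24, -15, 33, -23] -> [34, 24] -> [43, 33] -> [43, 33] -> [33, 43]
  [4, 19, 13] -> [4] -> [13] -> [13] -> [13]
  [35, 3, 24, -15, 26, -22, 8, -6] -> [24, 26, -22, 8, -6] -> [33, 35, -13, 17, 3] -> [35, 33, 17, 3, -13] -> [-13, 3, 17, 33, 35]
  [-16, -40, -25] -> [-16, -40] -> [-7, -31] -> [-7, -31] -> [-31, -7]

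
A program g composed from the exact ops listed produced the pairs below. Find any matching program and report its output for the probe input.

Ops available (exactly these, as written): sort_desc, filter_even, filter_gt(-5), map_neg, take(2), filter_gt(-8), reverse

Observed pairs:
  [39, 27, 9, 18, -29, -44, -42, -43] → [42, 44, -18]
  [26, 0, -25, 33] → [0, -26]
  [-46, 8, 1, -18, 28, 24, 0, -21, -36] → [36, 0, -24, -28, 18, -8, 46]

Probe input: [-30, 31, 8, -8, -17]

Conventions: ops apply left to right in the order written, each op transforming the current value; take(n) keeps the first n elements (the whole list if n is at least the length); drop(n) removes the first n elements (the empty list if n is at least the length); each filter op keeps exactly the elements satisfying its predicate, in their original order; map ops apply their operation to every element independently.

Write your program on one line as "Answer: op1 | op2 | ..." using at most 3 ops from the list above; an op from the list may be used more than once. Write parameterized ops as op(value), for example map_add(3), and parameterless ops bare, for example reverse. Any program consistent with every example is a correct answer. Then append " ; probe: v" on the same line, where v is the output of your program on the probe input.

map_neg | filter_even | reverse ; probe: [8, -8, 30]

Check, running the answer program on each example:
  [39, 27, 9, 18, -29, -44, -42, -43] -> [-39, -27, -9, -18, 29, 44, 42, 43] -> [-18, 44, 42] -> [42, 44, -18]
  [26, 0, -25, 33] -> [-26, 0, 25, -33] -> [-26, 0] -> [0, -26]
  [-46, 8, 1, -18, 28, 24, 0, -21, -36] -> [46, -8, -1, 18, -28, -24, 0, 21, 36] -> [46, -8, 18, -28, -24, 0, 36] -> [36, 0, -24, -28, 18, -8, 46]
  probe: [-30, 31, 8, -8, -17] -> [30, -31, -8, 8, 17] -> [30, -8, 8] -> [8, -8, 30]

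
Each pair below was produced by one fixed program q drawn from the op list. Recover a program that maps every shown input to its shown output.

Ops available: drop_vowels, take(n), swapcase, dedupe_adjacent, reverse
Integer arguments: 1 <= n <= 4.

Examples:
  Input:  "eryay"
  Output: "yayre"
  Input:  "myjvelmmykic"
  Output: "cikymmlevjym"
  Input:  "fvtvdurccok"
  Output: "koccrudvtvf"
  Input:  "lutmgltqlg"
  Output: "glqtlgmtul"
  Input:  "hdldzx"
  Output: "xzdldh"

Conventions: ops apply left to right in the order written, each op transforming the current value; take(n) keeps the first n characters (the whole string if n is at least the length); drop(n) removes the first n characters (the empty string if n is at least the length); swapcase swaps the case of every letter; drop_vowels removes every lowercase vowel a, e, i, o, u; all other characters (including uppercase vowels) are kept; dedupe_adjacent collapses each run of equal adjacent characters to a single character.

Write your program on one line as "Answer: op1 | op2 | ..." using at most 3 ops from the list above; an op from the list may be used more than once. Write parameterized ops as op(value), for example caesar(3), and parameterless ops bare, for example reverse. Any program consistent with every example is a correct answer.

swapcase | reverse | swapcase

Check, running the answer program on each example:
  "eryay" -> "ERYAY" -> "YAYRE" -> "yayre"
  "myjvelmmykic" -> "MYJVELMMYKIC" -> "CIKYMMLEVJYM" -> "cikymmlevjym"
  "fvtvdurccok" -> "FVTVDURCCOK" -> "KOCCRUDVTVF" -> "koccrudvtvf"
  "lutmgltqlg" -> "LUTMGLTQLG" -> "GLQTLGMTUL" -> "glqtlgmtul"
  "hdldzx" -> "HDLDZX" -> "XZDLDH" -> "xzdldh"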